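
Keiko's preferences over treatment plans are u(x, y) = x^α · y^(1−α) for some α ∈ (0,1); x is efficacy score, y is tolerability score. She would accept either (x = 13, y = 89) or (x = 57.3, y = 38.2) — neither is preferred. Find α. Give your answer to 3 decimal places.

Indifference: 13^α · 89^(1−α) = 57.3^α · 38.2^(1−α).
Taking logs: α·ln 13 + (1−α)·ln 89 = α·ln 57.3 + (1−α)·ln 38.2, i.e. α·-1.483351 = (1−α)·-0.845801.
Thus α·(-2.329152) = -0.845801, so α = -0.845801/-2.329152 ≈ 0.363.

α ≈ 0.363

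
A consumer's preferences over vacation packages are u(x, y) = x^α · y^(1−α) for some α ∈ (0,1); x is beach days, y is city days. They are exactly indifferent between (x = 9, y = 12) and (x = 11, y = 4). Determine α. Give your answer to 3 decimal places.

α ≈ 0.846

Indifference: 9^α · 12^(1−α) = 11^α · 4^(1−α).
Taking logs: α·ln 9 + (1−α)·ln 12 = α·ln 11 + (1−α)·ln 4, i.e. α·-0.200671 = (1−α)·-1.098612.
With A = -0.200671 and B = -1.098612: α·A = (1−α)·B, so α = B/(A+B) = -1.098612/-1.299283 ≈ 0.846.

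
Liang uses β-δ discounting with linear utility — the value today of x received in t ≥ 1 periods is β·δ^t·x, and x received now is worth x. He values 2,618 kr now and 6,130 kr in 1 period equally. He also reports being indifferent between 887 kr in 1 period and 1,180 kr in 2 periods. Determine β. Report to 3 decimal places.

Both payoffs in the second observation are in the future, so β drops out: δ^1·887 = δ^2·1180 ⇒ δ = 887/1180 = 0.75169.
The first indifference: 2618 = β·δ·6130, so β = 2618/(δ·6130) = 2618/(0.75169·6130) ≈ 0.568.

β ≈ 0.568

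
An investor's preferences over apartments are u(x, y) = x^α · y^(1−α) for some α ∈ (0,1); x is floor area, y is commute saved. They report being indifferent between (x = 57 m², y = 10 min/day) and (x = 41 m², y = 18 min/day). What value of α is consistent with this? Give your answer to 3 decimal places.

α ≈ 0.641

The Cobb–Douglas utilities coincide, so 57^α·10^(1−α) = 41^α·18^(1−α).
(57/41)^α = (18/10)^(1−α); take logs: α·ln(57/41) = (1−α)·ln(18/10), i.e. α·0.329479 = (1−α)·0.587787.
With A = 0.329479 and B = 0.587787: α·A = (1−α)·B, so α = B/(A+B) = 0.587787/0.917266 ≈ 0.641.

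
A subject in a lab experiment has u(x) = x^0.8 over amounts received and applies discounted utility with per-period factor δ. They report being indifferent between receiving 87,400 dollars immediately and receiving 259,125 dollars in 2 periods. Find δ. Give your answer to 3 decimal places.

Equating discounted utilities: u(87400) = δ^2·u(259125) ⇒ δ^2 = u(87400)/u(259125).
Since u(x) = x^0.8, δ^2 = (87400/259125)^0.8 = 0.33729^0.8 = 0.41918.
Hence δ = (0.41918)^(1/2) = 0.64744.

δ ≈ 0.647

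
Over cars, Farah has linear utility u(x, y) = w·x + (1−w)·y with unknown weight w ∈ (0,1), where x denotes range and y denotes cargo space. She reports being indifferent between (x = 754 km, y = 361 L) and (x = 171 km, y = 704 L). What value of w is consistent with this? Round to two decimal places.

w = 0.37

u(754,361) = u(171,704) means w·754 + (1−w)·361 = w·171 + (1−w)·704.
Rearranging, 583·w − 343·(1−w) = 0.
So w/(1−w) = 343/583 = 0.5883, giving w = 343/(583+343) = 0.37.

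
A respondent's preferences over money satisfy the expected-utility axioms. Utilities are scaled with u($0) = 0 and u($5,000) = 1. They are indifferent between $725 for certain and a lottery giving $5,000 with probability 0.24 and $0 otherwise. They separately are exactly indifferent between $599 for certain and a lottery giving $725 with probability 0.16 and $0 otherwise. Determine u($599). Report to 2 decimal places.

First, u($725) = 0.24·u($5,000) + 0.76·u($0) = 0.24.
Then u($599) = 0.16·u($725) + 0.84·u($0) = 0.16·0.24 + 0.84·0.00 = 0.0384.

0.04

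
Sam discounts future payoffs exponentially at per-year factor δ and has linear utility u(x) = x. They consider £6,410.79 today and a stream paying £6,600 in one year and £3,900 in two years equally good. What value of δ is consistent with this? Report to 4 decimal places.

Present value of the stream is 6600·δ + 3900·δ². Indifference gives 6600δ + 3900δ² = 6410.79.
Rearranged: 3900δ² + 6600δ − 6410.79 = 0.
By the quadratic formula (taking the positive root), δ = (−6600 + √143568324.00) / 7800 ≈ 0.6900.

δ ≈ 0.6900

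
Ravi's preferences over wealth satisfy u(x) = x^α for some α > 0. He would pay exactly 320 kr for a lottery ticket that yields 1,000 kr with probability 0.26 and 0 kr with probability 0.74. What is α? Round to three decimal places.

α ≈ 1.182

Since u(0) = 0, the lottery's EU is 0.26·1000^α.
Setting u(320) equal to that: 320^α = 0.26·1000^α ⇒ (320/1000)^α = 0.26.
Taking logs: α·ln(320/1000) = ln(0.26), so α = -1.347074 / -1.139434 ≈ 1.182.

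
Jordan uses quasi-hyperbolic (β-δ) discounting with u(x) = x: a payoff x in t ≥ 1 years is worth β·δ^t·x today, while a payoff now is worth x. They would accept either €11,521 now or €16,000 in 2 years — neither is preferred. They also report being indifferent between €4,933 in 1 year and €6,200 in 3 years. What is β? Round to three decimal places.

β ≈ 0.905

Both payoffs in the second observation are in the future, so β drops out: δ^1·4933 = δ^3·6200 ⇒ δ^2 = 4933/6200 = 0.79565, so δ = 0.89199.
Substituting δ into 11521 = β·δ^2·16000: β = 11521/(12730.323) ≈ 0.905.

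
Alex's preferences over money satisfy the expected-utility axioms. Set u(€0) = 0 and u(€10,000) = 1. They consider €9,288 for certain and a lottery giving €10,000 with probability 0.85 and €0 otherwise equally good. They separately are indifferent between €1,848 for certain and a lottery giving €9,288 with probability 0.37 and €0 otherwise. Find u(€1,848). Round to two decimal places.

0.31

First, u(€9,288) = 0.85·u(€10,000) + 0.15·u(€0) = 0.85.
Then u(€1,848) = 0.37·u(€9,288) + 0.63·u(€0) = 0.37·0.85 + 0.63·0.00 = 0.3145.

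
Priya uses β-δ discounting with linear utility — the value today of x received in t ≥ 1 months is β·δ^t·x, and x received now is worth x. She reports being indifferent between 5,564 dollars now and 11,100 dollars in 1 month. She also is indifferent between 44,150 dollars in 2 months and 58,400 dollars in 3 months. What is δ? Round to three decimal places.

From the later pair, β·δ^2·44150 = β·δ^3·58400; dividing through, δ = 44150/58400 = 0.75599.

δ ≈ 0.756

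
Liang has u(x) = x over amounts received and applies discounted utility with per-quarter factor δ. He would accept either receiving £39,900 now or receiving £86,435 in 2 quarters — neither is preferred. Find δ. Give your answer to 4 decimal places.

δ ≈ 0.6794

Indifference means u(39900) = δ^2 · u(86435), so δ^2 = u(39900)/u(86435).
With u(x) = x: δ^2 = 39900/86435 = 0.46162.
Taking the square root: δ = 0.46162^(1/2) ≈ 0.6794.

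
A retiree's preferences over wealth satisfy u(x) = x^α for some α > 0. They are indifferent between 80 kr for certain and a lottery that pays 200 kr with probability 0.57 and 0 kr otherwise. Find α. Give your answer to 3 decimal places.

EU(lottery) = 0.57·200^α + 0.43·0 = 0.57·200^α.
Indifference: 80^α = 0.57·200^α, so (80/200)^α = 0.57.
Taking logs: α·ln(80/200) = ln(0.57), so α = -0.562119 / -0.916291 ≈ 0.613.

α ≈ 0.613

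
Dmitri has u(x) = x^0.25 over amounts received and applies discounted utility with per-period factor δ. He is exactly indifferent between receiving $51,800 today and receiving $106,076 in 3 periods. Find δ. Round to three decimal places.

The payoff in 3 periods is discounted by δ^3, so u(51800) = δ^3·u(106076) and δ^3 = u(51800)/u(106076).
Since u(x) = x^0.25, δ^3 = (51800/106076)^0.25 = 0.48833^0.25 = 0.83595.
Taking the cube root: δ = 0.83595^(1/3) ≈ 0.942.

δ ≈ 0.942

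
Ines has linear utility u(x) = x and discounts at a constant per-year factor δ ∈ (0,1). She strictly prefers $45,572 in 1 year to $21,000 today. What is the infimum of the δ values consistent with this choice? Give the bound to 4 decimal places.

Comparing present values: 21000 < δ·45572.
Dividing through by 45572 gives δ > 0.46081.

δ > 0.4608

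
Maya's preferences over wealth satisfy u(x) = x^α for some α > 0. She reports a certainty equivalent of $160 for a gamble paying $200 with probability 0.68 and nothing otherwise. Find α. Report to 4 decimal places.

EU(lottery) = 0.68·200^α + 0.32·0 = 0.68·200^α.
Indifference: 160^α = 0.68·200^α, so (160/200)^α = 0.68.
Taking logs: α·ln(160/200) = ln(0.68), so α = -0.3856625 / -0.2231436 ≈ 1.7283.

α ≈ 1.7283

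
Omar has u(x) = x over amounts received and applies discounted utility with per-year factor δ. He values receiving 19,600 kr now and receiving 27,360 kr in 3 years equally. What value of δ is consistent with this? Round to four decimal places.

Equating discounted utilities: u(19600) = δ^3·u(27360) ⇒ δ^3 = u(19600)/u(27360).
With u(x) = x: δ^3 = 19600/27360 = 0.71637.
Hence δ = (0.71637)^(1/3) = 0.894774.

δ ≈ 0.8948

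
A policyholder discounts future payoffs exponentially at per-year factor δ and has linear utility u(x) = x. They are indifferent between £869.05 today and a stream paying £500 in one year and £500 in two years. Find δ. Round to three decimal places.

Present value of the stream is 500·δ + 500·δ². Indifference gives 500δ + 500δ² = 869.05.
So 500δ² + 500δ − 869.05 = 0.
By the quadratic formula (taking the positive root), δ = (−500 + √1988100.00) / 1000 ≈ 0.910.

δ ≈ 0.910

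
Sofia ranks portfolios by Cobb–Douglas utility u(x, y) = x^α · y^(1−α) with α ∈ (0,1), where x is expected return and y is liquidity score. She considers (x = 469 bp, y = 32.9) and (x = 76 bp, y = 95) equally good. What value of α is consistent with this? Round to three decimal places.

α ≈ 0.368

Indifference: 469^α · 32.9^(1−α) = 76^α · 95^(1−α).
(469/76)^α = (95/32.9)^(1−α); take logs: α·ln(469/76) = (1−α)·ln(95/32.9), i.e. α·1.819869 = (1−α)·1.060404.
Thus α·(2.880273) = 1.060404, so α = 1.060404/2.880273 ≈ 0.368.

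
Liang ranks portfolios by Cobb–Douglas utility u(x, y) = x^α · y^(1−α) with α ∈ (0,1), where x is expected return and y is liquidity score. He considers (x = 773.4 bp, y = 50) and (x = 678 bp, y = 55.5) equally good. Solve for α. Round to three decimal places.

α ≈ 0.442

The Cobb–Douglas utilities coincide, so 773.4^α·50^(1−α) = 678^α·55.5^(1−α).
Taking logs: α·ln 773.4 + (1−α)·ln 50 = α·ln 678 + (1−α)·ln 55.5, i.e. α·0.131649 = (1−α)·0.104360.
So α/(1−α) = (0.104360)/(0.131649) = 0.792714, and α = 0.792714/1.792714 ≈ 0.442.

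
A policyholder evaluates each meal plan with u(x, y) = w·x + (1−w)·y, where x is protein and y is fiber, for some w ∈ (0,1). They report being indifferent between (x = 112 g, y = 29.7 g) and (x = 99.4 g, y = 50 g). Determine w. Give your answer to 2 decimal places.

Indifference: w·112 + (1−w)·29.7 = w·99.4 + (1−w)·50.
Rearranging, 12.6·w − 20.3·(1−w) = 0.
The marginal rate of substitution is 20.3/12.6, so w = 20.3/(12.6+20.3) = 0.62.

w = 0.62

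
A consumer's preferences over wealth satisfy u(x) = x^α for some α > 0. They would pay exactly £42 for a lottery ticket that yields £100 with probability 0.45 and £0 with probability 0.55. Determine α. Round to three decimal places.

The lottery's expected utility is 0.45·u(100) + 0.55·u(0) = 0.45·100^α (since u(0) = 0 for α > 0).
Indifference: 42^α = 0.45·100^α, so (42/100)^α = 0.45.
Taking logs: α·ln(42/100) = ln(0.45), so α = -0.798508 / -0.867501 ≈ 0.920.

α ≈ 0.920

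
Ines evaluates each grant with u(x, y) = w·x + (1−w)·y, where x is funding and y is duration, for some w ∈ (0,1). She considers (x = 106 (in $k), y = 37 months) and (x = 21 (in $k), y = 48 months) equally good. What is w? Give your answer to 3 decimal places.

u(106,37) = u(21,48) means w·106 + (1−w)·37 = w·21 + (1−w)·48.
Rearranging, 85·w − 11·(1−w) = 0.
So w/(1−w) = 11/85 = 0.1294, giving w = 11/(85+11) = 0.115.

w = 0.115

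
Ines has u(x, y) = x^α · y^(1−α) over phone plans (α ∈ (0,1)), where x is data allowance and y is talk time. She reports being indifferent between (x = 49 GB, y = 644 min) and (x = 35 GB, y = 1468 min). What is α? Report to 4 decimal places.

Set the two utilities equal: 49^α·644^(1−α) = 35^α·1468^(1−α).
(49/35)^α = (1468/644)^(1−α); take logs: α·ln(49/35) = (1−α)·ln(1468/644), i.e. α·0.3364722 = (1−α)·0.8239575.
Thus α·(1.1604297) = 0.8239575, so α = 0.8239575/1.1604297 ≈ 0.7100.

α ≈ 0.7100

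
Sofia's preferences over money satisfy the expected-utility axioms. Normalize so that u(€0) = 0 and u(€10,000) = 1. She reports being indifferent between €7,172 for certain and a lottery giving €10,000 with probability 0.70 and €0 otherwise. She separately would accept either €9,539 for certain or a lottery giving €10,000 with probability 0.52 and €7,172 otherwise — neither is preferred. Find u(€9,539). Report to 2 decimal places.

0.86

First, u(€7,172) = 0.70·u(€10,000) + 0.30·u(€0) = 0.70.
Chaining: u(€9,539) = 0.52·1.00 + 0.48·0.70 = 0.8560.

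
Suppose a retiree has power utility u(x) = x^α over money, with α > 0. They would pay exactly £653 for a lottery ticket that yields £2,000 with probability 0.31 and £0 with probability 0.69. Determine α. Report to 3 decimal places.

EU(lottery) = 0.31·2000^α + 0.69·0 = 0.31·2000^α.
Equating: 653^α = 0.31·2000^α, i.e. 0.3265^α = 0.31.
α = ln(0.31) / ln(653/2000) = -1.171183/-1.119325 ≈ 1.046.

α ≈ 1.046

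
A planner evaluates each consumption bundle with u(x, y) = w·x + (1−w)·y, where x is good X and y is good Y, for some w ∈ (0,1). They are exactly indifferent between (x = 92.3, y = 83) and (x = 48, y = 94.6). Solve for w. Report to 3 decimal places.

Indifference: w·92.3 + (1−w)·83 = w·48 + (1−w)·94.6.
w·(92.3−48) = (1−w)·(94.6−83), i.e. w·44.3 = (1−w)·11.6.
So w/(1−w) = 11.6/44.3 = 0.2619, giving w = 11.6/(44.3+11.6) = 0.208.

w = 0.208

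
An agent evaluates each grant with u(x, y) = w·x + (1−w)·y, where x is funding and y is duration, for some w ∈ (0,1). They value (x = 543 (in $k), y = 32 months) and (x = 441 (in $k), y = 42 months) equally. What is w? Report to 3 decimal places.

w = 0.089

Indifference: w·543 + (1−w)·32 = w·441 + (1−w)·42.
Collecting terms: w·102 = (1−w)·10.
So w/(1−w) = 10/102 = 0.0980, giving w = 10/(102+10) = 0.089.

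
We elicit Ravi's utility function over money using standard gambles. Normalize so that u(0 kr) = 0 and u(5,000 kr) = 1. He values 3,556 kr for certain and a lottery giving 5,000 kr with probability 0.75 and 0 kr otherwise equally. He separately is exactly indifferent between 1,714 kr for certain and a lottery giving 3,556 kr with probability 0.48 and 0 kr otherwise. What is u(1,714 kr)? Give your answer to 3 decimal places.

0.360

The first gamble pins u(3,556 kr): it must equal 0.75·1 + 0.25·0 = 0.75.
The second indifference gives u(1,714 kr) = 0.48·u(3,556 kr) + 0.52·u(0 kr) = 0.48·0.75 + 0.52·0.00 = 0.3600.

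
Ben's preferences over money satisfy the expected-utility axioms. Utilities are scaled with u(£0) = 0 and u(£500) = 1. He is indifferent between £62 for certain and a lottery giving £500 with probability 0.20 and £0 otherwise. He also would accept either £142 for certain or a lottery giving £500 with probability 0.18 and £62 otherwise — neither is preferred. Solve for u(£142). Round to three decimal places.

First, u(£62) = 0.20·u(£500) + 0.80·u(£0) = 0.20.
The second indifference gives u(£142) = 0.18·u(£500) + 0.82·u(£62) = 0.18·1.00 + 0.82·0.20 = 0.3440.

0.344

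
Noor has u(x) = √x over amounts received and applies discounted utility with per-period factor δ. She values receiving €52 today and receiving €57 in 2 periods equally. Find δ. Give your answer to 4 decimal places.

The payoff in 2 periods is discounted by δ^2, so u(52) = δ^2·u(57) and δ^2 = u(52)/u(57).
With u(x) = √x: δ^2 = √52/√57 = √(52/57) = 0.95513.
Hence δ = (0.95513)^(1/2) = 0.977310.

δ ≈ 0.9773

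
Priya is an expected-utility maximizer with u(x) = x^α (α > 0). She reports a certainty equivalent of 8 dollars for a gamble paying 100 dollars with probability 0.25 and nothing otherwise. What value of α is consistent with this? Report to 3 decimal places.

α ≈ 0.549

The lottery's expected utility is 0.25·u(100) + 0.75·u(0) = 0.25·100^α (since u(0) = 0 for α > 0).
Setting u(8) equal to that: 8^α = 0.25·100^α ⇒ (8/100)^α = 0.25.
Taking logs: α·ln(8/100) = ln(0.25), so α = -1.386294 / -2.525729 ≈ 0.549.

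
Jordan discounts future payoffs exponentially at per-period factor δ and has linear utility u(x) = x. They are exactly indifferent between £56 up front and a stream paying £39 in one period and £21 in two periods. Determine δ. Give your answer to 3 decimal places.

Present value of the stream is 39·δ + 21·δ². Indifference gives 39δ + 21δ² = 56.
That is, 21δ² + 39δ − 56 = 0, a quadratic in δ.
By the quadratic formula (taking the positive root), δ = (−39 + √6225.00) / 42 ≈ 0.950.

δ ≈ 0.950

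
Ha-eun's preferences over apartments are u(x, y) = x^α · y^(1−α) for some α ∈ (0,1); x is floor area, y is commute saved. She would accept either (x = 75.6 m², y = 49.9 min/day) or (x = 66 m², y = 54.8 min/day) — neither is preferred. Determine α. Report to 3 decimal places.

Set the two utilities equal: 75.6^α·49.9^(1−α) = 66^α·54.8^(1−α).
Taking logs: α·ln 75.6 + (1−α)·ln 49.9 = α·ln 66 + (1−α)·ln 54.8, i.e. α·0.135802 = (1−α)·0.093669.
So α/(1−α) = (0.093669)/(0.135802) = 0.689747, and α = 0.689747/1.689747 ≈ 0.408.

α ≈ 0.408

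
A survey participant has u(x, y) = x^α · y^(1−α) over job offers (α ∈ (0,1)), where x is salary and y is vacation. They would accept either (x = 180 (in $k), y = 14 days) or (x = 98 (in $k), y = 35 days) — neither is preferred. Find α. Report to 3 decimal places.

Indifference: 180^α · 14^(1−α) = 98^α · 35^(1−α).
(180/98)^α = (35/14)^(1−α); take logs: α·ln(180/98) = (1−α)·ln(35/14), i.e. α·0.607989 = (1−α)·0.916291.
So α/(1−α) = (0.916291)/(0.607989) = 1.507085, and α = 1.507085/2.507085 ≈ 0.601.

α ≈ 0.601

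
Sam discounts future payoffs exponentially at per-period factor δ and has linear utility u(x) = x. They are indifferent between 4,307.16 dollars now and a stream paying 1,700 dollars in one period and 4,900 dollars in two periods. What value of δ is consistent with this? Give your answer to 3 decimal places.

Present value of the stream is 1700·δ + 4900·δ². Indifference gives 1700δ + 4900δ² = 4307.16.
That is, 4900δ² + 1700δ − 4307.16 = 0, a quadratic in δ.
The positive root is δ = [−1700 + √(1700² + 4·4900·4307.16)] / (2·4900) = (−1700 + 9344.000)/9800 ≈ 0.780.

δ ≈ 0.780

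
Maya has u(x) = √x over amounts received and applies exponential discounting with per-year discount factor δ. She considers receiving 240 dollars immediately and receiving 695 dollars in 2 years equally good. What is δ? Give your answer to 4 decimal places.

Indifference means u(240) = δ^2 · u(695), so δ^2 = u(240)/u(695).
Since u(x) = √x, δ^2 = √(240/695) = 0.58764.
Taking the square root: δ = 0.58764^(1/2) ≈ 0.7666.

δ ≈ 0.7666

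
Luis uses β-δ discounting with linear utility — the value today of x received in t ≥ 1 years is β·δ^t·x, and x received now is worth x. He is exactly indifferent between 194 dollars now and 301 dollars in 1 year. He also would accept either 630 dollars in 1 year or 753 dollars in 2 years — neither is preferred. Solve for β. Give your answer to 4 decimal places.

β ≈ 0.7704

The second indifference involves only future payoffs, so β cancels: β·δ^1·630 = β·δ^2·753, giving δ = 630/753 = 0.83665.
Substituting δ into 194 = β·δ·301: β = 194/(251.833) ≈ 0.7704.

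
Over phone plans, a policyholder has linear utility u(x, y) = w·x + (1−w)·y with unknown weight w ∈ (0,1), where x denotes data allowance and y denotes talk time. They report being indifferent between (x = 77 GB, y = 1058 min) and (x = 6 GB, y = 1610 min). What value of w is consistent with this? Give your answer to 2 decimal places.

w = 0.89

Indifference: w·77 + (1−w)·1058 = w·6 + (1−w)·1610.
Collecting terms: w·71 = (1−w)·552.
The marginal rate of substitution is 552/71, so w = 552/(71+552) = 0.89.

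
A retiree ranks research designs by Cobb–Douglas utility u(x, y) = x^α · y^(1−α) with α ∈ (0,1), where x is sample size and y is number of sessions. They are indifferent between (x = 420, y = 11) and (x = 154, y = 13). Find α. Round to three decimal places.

α ≈ 0.143

Indifference: 420^α · 11^(1−α) = 154^α · 13^(1−α).
(420/154)^α = (13/11)^(1−α); take logs: α·ln(420/154) = (1−α)·ln(13/11), i.e. α·1.003302 = (1−α)·0.167054.
So α/(1−α) = (0.167054)/(1.003302) = 0.166504, and α = 0.166504/1.166504 ≈ 0.143.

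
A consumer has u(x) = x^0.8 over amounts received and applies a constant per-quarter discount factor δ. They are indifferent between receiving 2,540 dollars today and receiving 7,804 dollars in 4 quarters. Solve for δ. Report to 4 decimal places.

Equating discounted utilities: u(2540) = δ^4·u(7804) ⇒ δ^4 = u(2540)/u(7804).
With u(x) = x^0.8: δ^4 = 2540^0.8/7804^0.8 = (2540/7804)^0.8 = 0.40739.
Hence δ = (0.40739)^(1/4) = 0.798920.

δ ≈ 0.7989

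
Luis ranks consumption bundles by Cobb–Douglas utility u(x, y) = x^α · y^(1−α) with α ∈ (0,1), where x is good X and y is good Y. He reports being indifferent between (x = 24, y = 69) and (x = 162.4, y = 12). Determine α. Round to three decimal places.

Indifference: 24^α · 69^(1−α) = 162.4^α · 12^(1−α).
Taking logs: α·ln 24 + (1−α)·ln 69 = α·ln 162.4 + (1−α)·ln 12, i.e. α·-1.912009 = (1−α)·-1.749200.
Thus α·(-3.661209) = -1.749200, so α = -1.749200/-3.661209 ≈ 0.478.

α ≈ 0.478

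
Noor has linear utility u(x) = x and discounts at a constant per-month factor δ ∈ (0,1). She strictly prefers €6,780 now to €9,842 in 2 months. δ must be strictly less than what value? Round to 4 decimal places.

Under u(x) = x this choice says 6780 > δ^2·9842.
Hence δ^2 < 6780/9842 = 0.68888, and x ↦ x^(1/2) is increasing on (0,∞).
δ < 0.68888^(1/2) = 0.8300.

δ < 0.8300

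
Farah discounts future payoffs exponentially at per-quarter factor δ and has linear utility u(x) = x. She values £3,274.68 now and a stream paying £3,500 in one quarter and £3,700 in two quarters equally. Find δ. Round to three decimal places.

δ ≈ 0.580

Present value of the stream is 3500·δ + 3700·δ². Indifference gives 3500δ + 3700δ² = 3274.68.
Rearranged: 3700δ² + 3500δ − 3274.68 = 0.
The positive root is δ = [−3500 + √(3500² + 4·3700·3274.68)] / (2·3700) = (−3500 + 7792.000)/7400 ≈ 0.580.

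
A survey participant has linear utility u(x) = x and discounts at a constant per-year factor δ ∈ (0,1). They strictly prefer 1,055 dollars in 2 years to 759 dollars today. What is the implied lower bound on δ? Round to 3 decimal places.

δ > 0.848

Under u(x) = x this choice says 759 < δ^2·1055.
Hence δ^2 > 759/1055 = 0.71943, and x ↦ x^(1/2) is increasing on (0,∞).
δ > 0.71943^(1/2) = 0.848.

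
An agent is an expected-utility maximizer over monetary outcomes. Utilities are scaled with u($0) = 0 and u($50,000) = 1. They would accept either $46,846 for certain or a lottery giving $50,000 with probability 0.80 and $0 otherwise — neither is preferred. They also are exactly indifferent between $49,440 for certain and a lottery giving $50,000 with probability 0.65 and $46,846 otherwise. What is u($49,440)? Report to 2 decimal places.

0.93

First, u($46,846) = 0.80·u($50,000) + 0.20·u($0) = 0.80.
Chaining: u($49,440) = 0.65·1.00 + 0.35·0.80 = 0.9300.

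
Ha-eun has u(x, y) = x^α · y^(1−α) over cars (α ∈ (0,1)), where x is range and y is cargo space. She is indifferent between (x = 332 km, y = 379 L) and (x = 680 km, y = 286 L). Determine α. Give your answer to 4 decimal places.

The Cobb–Douglas utilities coincide, so 332^α·379^(1−α) = 680^α·286^(1−α).
(332/680)^α = (286/379)^(1−α); take logs: α·ln(332/680) = (1−α)·ln(286/379), i.e. α·-0.7169578 = (1−α)·-0.2815444.
Thus α·(-0.9985022) = -0.2815444, so α = -0.2815444/-0.9985022 ≈ 0.2820.

α ≈ 0.2820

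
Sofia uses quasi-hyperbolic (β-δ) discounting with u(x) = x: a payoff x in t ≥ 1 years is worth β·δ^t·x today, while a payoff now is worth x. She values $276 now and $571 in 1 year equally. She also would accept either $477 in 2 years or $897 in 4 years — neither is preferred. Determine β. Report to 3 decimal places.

The second indifference involves only future payoffs, so β cancels: β·δ^2·477 = β·δ^4·897, giving δ^2 = 477/897 = 0.53177, so δ = 0.72923.
Now use the now-vs-future pair: 276 = β·δ·571 gives β = 276/(0.72923·571) ≈ 0.663.

β ≈ 0.663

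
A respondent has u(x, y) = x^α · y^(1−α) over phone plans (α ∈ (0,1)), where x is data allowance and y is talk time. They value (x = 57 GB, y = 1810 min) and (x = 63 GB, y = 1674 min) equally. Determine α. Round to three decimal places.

α ≈ 0.438

Set the two utilities equal: 57^α·1810^(1−α) = 63^α·1674^(1−α).
Rearrange to (57/63)^α = (1674/1810)^(1−α) and take logs: α·-0.100083 = (1−α)·-0.078111.
So α/(1−α) = (-0.078111)/(-0.100083) = 0.780462, and α = 0.780462/1.780462 ≈ 0.438.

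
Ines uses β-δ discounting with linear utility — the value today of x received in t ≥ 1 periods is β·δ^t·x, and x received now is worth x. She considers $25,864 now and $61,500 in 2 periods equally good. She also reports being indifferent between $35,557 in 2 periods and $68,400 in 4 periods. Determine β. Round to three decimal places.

Both payoffs in the second observation are in the future, so β drops out: δ^2·35557 = δ^4·68400 ⇒ δ^2 = 35557/68400 = 0.51984, so δ = 0.72100.
Now use the now-vs-future pair: 25864 = β·δ^2·61500 gives β = 25864/(0.51984·61500) ≈ 0.809.

β ≈ 0.809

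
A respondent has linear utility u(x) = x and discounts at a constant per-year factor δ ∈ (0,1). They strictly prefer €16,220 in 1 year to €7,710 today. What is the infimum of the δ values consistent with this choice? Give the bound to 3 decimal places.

δ > 0.475

Comparing present values: 7710 < δ·16220.
Dividing through by 16220 gives δ > 0.47534.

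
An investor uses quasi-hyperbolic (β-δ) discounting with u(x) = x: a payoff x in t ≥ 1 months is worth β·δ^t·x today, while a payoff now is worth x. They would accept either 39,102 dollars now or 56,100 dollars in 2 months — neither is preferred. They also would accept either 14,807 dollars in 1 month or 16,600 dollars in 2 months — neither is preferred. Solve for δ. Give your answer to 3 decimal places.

δ ≈ 0.892

From the later pair, β·δ^1·14807 = β·δ^2·16600; dividing through, δ = 14807/16600 = 0.89199.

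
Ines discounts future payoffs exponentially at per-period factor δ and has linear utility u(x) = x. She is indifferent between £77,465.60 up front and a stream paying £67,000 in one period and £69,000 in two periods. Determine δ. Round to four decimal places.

Equating present values: 77465.60 = 67000δ + 69000δ².
Rearranged: 69000δ² + 67000δ − 77465.60 = 0.
By the quadratic formula (taking the positive root), δ = (−67000 + √25869505600.00) / 138000 ≈ 0.6800.

δ ≈ 0.6800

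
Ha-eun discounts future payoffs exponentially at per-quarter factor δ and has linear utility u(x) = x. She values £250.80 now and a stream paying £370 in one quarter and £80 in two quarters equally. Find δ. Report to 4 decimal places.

The stream is worth 370δ + 80δ² today, so 370δ + 80δ² = 250.80.
So 80δ² + 370δ − 250.80 = 0.
The positive root is δ = [−370 + √(370² + 4·80·250.80)] / (2·80) = (−370 + 466.000)/160 ≈ 0.6000.

δ ≈ 0.6000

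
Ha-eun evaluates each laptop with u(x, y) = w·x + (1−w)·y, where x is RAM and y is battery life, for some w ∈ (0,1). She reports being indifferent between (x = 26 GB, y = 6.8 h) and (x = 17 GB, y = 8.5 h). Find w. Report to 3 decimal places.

w = 0.159

Indifference: w·26 + (1−w)·6.8 = w·17 + (1−w)·8.5.
Rearranging, 9·w − 1.7·(1−w) = 0.
Hence w = 1.7/(9+1.7) = 1.7/10.7 = 0.159.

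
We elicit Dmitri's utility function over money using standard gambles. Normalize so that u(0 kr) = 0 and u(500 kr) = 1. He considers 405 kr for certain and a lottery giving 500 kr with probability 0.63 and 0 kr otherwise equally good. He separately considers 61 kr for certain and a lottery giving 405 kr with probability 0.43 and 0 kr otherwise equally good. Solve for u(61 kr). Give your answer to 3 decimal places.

0.271

First, u(405 kr) = 0.63·u(500 kr) + 0.37·u(0 kr) = 0.63.
The second indifference gives u(61 kr) = 0.43·u(405 kr) + 0.57·u(0 kr) = 0.43·0.63 + 0.57·0.00 = 0.2709.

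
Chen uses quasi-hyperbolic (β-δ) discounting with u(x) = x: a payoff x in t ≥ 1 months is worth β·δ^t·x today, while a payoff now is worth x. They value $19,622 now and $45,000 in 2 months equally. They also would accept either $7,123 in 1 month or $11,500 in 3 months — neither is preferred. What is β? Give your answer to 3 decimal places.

Both payoffs in the second observation are in the future, so β drops out: δ^1·7123 = δ^3·11500 ⇒ δ^2 = 7123/11500 = 0.61939, so δ = 0.78701.
Now use the now-vs-future pair: 19622 = β·δ^2·45000 gives β = 19622/(0.61939·45000) ≈ 0.704.

β ≈ 0.704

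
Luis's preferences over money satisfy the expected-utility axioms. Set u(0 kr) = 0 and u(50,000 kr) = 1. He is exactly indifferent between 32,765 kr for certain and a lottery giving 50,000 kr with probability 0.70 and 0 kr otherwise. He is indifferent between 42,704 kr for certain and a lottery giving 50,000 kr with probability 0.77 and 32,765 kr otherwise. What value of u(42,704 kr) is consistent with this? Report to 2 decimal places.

0.93

The first gamble pins u(32,765 kr): it must equal 0.70·1 + 0.30·0 = 0.70.
The second indifference gives u(42,704 kr) = 0.77·u(50,000 kr) + 0.23·u(32,765 kr) = 0.77·1.00 + 0.23·0.70 = 0.9310.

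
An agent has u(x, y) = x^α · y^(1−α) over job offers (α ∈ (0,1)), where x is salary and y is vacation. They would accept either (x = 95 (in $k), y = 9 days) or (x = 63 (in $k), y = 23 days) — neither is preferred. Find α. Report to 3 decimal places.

The Cobb–Douglas utilities coincide, so 95^α·9^(1−α) = 63^α·23^(1−α).
Rearrange to (95/63)^α = (23/9)^(1−α) and take logs: α·0.410742 = (1−α)·0.938270.
So α/(1−α) = (0.938270)/(0.410742) = 2.284329, and α = 2.284329/3.284329 ≈ 0.696.

α ≈ 0.696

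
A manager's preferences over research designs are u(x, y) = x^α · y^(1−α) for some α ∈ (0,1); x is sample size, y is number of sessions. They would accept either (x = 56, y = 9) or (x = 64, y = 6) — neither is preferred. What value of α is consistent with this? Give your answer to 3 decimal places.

The Cobb–Douglas utilities coincide, so 56^α·9^(1−α) = 64^α·6^(1−α).
(56/64)^α = (6/9)^(1−α); take logs: α·ln(56/64) = (1−α)·ln(6/9), i.e. α·-0.133531 = (1−α)·-0.405465.
Thus α·(-0.538996) = -0.405465, so α = -0.405465/-0.538996 ≈ 0.752.

α ≈ 0.752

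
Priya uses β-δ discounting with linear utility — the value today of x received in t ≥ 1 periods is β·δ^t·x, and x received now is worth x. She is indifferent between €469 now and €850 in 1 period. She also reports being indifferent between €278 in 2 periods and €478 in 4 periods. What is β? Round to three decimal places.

The second indifference involves only future payoffs, so β cancels: β·δ^2·278 = β·δ^4·478, giving δ^2 = 278/478 = 0.58159, so δ = 0.76262.
Now use the now-vs-future pair: 469 = β·δ·850 gives β = 469/(0.76262·850) ≈ 0.724.

β ≈ 0.724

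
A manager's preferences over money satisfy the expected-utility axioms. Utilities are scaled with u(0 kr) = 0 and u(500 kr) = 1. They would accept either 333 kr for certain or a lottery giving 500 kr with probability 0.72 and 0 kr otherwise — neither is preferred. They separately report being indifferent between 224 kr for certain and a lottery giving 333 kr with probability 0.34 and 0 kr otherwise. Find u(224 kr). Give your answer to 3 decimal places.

First, u(333 kr) = 0.72·u(500 kr) + 0.28·u(0 kr) = 0.72.
Chaining: u(224 kr) = 0.34·0.72 + 0.66·0.00 = 0.2448.

0.245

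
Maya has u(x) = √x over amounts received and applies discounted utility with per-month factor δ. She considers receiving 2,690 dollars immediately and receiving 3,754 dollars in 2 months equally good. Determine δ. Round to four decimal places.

δ ≈ 0.9201

Indifference means u(2690) = δ^2 · u(3754), so δ^2 = u(2690)/u(3754).
Since u(x) = √x, δ^2 = √(2690/3754) = 0.84650.
Taking the square root: δ = 0.84650^(1/2) ≈ 0.9201.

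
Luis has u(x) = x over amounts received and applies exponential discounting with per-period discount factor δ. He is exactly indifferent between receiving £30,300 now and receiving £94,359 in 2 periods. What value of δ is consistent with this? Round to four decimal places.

δ ≈ 0.5667

Equating discounted utilities: u(30300) = δ^2·u(94359) ⇒ δ^2 = u(30300)/u(94359).
With u(x) = x: δ^2 = 30300/94359 = 0.32111.
So δ = 0.32111^(1/2) ≈ 0.5667.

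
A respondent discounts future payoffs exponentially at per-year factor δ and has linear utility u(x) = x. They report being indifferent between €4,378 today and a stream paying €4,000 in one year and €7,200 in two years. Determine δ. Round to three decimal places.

The stream is worth 4000δ + 7200δ² today, so 4000δ + 7200δ² = 4378.
Rearranged: 7200δ² + 4000δ − 4378 = 0.
δ = (−4000 + √(4000² + 4·7200·4378)) / (2·7200) = (−4000 + √142086400.00) / 14400 ≈ 0.550.

δ ≈ 0.550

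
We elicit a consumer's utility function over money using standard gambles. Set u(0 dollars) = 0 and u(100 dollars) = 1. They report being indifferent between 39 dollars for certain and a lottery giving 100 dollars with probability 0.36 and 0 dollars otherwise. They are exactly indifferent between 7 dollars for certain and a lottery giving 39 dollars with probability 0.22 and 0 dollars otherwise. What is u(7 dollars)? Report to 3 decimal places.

The first gamble pins u(39 dollars): it must equal 0.36·1 + 0.64·0 = 0.36.
Then u(7 dollars) = 0.22·u(39 dollars) + 0.78·u(0 dollars) = 0.22·0.36 + 0.78·0.00 = 0.0792.

0.079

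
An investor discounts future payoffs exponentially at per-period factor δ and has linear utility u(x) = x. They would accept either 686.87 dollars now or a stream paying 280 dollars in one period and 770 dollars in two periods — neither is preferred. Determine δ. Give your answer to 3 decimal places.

δ ≈ 0.780

Equating present values: 686.87 = 280δ + 770δ².
So 770δ² + 280δ − 686.87 = 0.
δ = (−280 + √(280² + 4·770·686.87)) / (2·770) = (−280 + √2193959.60) / 1540 ≈ 0.780.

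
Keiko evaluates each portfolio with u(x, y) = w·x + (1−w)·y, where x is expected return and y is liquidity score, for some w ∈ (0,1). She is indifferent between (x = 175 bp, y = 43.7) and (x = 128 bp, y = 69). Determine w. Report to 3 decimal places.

Equating utilities: w·175 + (1−w)·43.7 = w·128 + (1−w)·69.
w·(175−128) = (1−w)·(69−43.7), i.e. w·47 = (1−w)·25.3.
So w/(1−w) = 25.3/47 = 0.5383, giving w = 25.3/(47+25.3) = 0.350.

w = 0.350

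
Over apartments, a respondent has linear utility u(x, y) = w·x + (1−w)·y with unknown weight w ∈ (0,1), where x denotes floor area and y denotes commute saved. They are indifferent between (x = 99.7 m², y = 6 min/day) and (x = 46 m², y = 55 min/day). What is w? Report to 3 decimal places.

u(99.7,6) = u(46,55) means w·99.7 + (1−w)·6 = w·46 + (1−w)·55.
Rearranging, 53.7·w − 49·(1−w) = 0.
So w/(1−w) = 49/53.7 = 0.9125, giving w = 49/(53.7+49) = 0.477.

w = 0.477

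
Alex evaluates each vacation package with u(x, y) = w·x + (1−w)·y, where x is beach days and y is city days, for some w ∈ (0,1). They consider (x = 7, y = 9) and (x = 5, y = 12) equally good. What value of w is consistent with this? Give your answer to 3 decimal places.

w = 0.600

u(7,9) = u(5,12) means w·7 + (1−w)·9 = w·5 + (1−w)·12.
w·(7−5) = (1−w)·(12−9), i.e. w·2 = (1−w)·3.
Hence w = 3/(2+3) = 3/5 = 0.600.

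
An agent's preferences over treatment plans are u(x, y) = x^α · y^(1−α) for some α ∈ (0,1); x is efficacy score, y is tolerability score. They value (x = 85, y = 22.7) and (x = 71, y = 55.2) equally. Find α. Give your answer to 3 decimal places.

Set the two utilities equal: 85^α·22.7^(1−α) = 71^α·55.2^(1−α).
Taking logs: α·ln 85 + (1−α)·ln 22.7 = α·ln 71 + (1−α)·ln 55.2, i.e. α·0.179971 = (1−α)·0.888598.
So α/(1−α) = (0.888598)/(0.179971) = 4.937451, and α = 4.937451/5.937451 ≈ 0.832.

α ≈ 0.832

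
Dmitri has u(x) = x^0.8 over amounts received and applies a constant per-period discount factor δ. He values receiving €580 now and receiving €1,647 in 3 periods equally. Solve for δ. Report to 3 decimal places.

Indifference means u(580) = δ^3 · u(1647), so δ^3 = u(580)/u(1647).
Since u(x) = x^0.8, δ^3 = (580/1647)^0.8 = 0.35216^0.8 = 0.43390.
Taking the cube root: δ = 0.43390^(1/3) ≈ 0.757.

δ ≈ 0.757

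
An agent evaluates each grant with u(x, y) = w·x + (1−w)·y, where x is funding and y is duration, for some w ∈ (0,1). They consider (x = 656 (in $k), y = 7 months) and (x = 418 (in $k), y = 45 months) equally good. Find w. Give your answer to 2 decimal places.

w = 0.14

u(656,7) = u(418,45) means w·656 + (1−w)·7 = w·418 + (1−w)·45.
w·(656−418) = (1−w)·(45−7), i.e. w·238 = (1−w)·38.
So w/(1−w) = 38/238 = 0.1597, giving w = 38/(238+38) = 0.14.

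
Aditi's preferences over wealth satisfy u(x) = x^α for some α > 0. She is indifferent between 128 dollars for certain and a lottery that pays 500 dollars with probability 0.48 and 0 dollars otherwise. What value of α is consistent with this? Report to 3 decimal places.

Since u(0) = 0, the lottery's EU is 0.48·500^α.
Equating: 128^α = 0.48·500^α, i.e. 0.2560^α = 0.48.
α = ln(0.48) / ln(128/500) = -0.733969/-1.362578 ≈ 0.539.

α ≈ 0.539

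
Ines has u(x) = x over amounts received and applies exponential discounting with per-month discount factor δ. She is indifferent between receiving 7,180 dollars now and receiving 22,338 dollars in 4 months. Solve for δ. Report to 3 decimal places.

δ ≈ 0.753

Indifference means u(7180) = δ^4 · u(22338), so δ^4 = u(7180)/u(22338).
With u(x) = x: δ^4 = 7180/22338 = 0.32143.
Taking the 4th root: δ = 0.32143^(1/4) ≈ 0.753.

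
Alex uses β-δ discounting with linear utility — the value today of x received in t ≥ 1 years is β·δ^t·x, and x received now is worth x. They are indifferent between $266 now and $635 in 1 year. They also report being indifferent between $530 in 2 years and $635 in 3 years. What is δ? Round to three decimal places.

δ ≈ 0.835

From the later pair, β·δ^2·530 = β·δ^3·635; dividing through, δ = 530/635 = 0.83465.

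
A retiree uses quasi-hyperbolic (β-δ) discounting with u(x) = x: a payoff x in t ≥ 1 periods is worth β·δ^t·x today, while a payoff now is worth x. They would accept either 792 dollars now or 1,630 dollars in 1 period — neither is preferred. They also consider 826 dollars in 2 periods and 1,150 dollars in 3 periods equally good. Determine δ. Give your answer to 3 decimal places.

The second indifference involves only future payoffs, so β cancels: β·δ^2·826 = β·δ^3·1150, giving δ = 826/1150 = 0.71826.

δ ≈ 0.718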